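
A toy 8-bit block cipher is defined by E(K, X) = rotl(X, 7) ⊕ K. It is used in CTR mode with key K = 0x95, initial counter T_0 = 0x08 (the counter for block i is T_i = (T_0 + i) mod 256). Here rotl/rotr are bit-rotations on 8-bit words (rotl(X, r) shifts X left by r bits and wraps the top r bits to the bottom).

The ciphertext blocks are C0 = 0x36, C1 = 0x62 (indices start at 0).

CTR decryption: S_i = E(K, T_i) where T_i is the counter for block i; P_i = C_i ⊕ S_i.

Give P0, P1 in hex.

P0: T = 0x08, S = E(K, T) = 0x91; 0x36 ⊕ 0x91 = 0xA7.
P1: T = 0x09, S = E(K, T) = 0x11; 0x62 ⊕ 0x11 = 0x73.

P0 = 0xA7, P1 = 0x73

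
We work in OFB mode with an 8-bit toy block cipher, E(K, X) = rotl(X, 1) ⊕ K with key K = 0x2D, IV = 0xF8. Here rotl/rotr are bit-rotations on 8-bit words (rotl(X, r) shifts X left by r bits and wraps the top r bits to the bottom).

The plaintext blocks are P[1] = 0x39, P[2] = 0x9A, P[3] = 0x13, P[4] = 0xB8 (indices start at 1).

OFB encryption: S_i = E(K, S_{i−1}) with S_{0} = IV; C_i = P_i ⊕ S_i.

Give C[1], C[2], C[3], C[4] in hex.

C[1] = 0xE5, C[2] = 0x0E, C[3] = 0x17, C[4] = 0x9D

C[1]: S = E(K, 0xF8) = 0xDC; 0x39 ⊕ 0xDC = 0xE5.
C[2]: S = E(K, 0xDC) = 0x94; 0x9A ⊕ 0x94 = 0x0E.
C[3]: S = E(K, 0x94) = 0x04; 0x13 ⊕ 0x04 = 0x17.
C[4]: S = E(K, 0x04) = 0x25; 0xB8 ⊕ 0x25 = 0x9D.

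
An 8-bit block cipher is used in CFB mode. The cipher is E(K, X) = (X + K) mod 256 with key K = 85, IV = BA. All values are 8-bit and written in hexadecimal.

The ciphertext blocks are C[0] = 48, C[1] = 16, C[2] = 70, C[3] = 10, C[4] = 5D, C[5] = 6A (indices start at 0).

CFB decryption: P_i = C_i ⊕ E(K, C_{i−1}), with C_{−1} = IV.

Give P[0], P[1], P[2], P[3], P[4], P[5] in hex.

P[0] = 77, P[1] = DB, P[2] = EB, P[3] = E5, P[4] = C8, P[5] = 88

P[0]: E(K, BA) = 3F; 48 ⊕ 3F = 77.
P[1]: E(K, 48) = CD; 16 ⊕ CD = DB.
P[2]: E(K, 16) = 9B; 70 ⊕ 9B = EB.
P[3]: E(K, 70) = F5; 10 ⊕ F5 = E5.
P[4]: E(K, 10) = 95; 5D ⊕ 95 = C8.
P[5]: E(K, 5D) = E2; 6A ⊕ E2 = 88.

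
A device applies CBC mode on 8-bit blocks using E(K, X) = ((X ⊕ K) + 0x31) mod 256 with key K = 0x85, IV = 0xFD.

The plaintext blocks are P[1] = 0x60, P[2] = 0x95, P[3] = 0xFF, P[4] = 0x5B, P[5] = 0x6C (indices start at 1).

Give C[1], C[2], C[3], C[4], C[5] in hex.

CBC encryption: C_i = E(K, P_i ⊕ C_{i−1}), with C_{0} = IV.
C[1]: P[1] ⊕ 0xFD = 0x9D; E(K, 0x9D) = 0x49.
C[2]: P[2] ⊕ 0x49 = 0xDC; E(K, 0xDC) = 0x8A.
C[3]: P[3] ⊕ 0x8A = 0x75; E(K, 0x75) = 0x21.
C[4]: P[4] ⊕ 0x21 = 0x7A; E(K, 0x7A) = 0x30.
C[5]: P[5] ⊕ 0x30 = 0x5C; E(K, 0x5C) = 0x0A.

C[1] = 0x49, C[2] = 0x8A, C[3] = 0x21, C[4] = 0x30, C[5] = 0x0A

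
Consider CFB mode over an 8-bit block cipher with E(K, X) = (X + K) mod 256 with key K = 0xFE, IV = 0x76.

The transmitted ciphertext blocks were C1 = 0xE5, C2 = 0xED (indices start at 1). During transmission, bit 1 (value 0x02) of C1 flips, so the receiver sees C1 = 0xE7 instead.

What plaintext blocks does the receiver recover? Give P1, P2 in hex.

P1 = 0x93, P2 = 0x08

CFB decryption: P_i = C_i ⊕ E(K, C_{i−1}), with C_{0} = IV.
Only C1 changed, to 0xE7. In CFB, a change in C_i flips the same bit in P_i and garbles P_{i+1}. Decrypting the received ciphertext:
P1: E(K, 0x76) = 0x74; 0xE7 ⊕ 0x74 = 0x93.
P2: E(K, 0xE7) = 0xE5; 0xED ⊕ 0xE5 = 0x08.
Blocks that differ from the original plaintext: P1, P2.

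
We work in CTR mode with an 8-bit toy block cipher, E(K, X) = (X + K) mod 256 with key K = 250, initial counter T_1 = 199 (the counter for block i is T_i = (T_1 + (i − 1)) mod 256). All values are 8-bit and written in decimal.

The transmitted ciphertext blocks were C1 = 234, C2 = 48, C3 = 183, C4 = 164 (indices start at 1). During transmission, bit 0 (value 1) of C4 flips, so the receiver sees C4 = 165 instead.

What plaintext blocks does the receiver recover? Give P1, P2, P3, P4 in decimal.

CTR decryption: S_i = E(K, T_i) where T_i is the counter for block i; P_i = C_i ⊕ S_i.
Only C4 changed, to 165. In CTR, a change in C_i flips the same bit in P_i only; the keystream is unaffected. Decrypting the received ciphertext:
P1: T = 199, S = E(K, T) = 193; 234 ⊕ 193 = 43.
P2: T = 200, S = E(K, T) = 194; 48 ⊕ 194 = 242.
P3: T = 201, S = E(K, T) = 195; 183 ⊕ 195 = 116.
P4: T = 202, S = E(K, T) = 196; 165 ⊕ 196 = 97.
Blocks that differ from the original plaintext: P4.

P1 = 43, P2 = 242, P3 = 116, P4 = 97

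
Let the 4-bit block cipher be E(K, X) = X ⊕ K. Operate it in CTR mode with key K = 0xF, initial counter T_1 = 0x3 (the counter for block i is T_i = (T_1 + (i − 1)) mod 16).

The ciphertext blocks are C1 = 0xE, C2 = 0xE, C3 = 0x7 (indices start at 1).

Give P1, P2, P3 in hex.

CTR decryption: S_i = E(K, T_i) where T_i is the counter for block i; P_i = C_i ⊕ S_i.
P1: T = 0x3, S = E(K, T) = 0xC; 0xE ⊕ 0xC = 0x2.
P2: T = 0x4, S = E(K, T) = 0xB; 0xE ⊕ 0xB = 0x5.
P3: T = 0x5, S = E(K, T) = 0xA; 0x7 ⊕ 0xA = 0xD.

P1 = 0x2, P2 = 0x5, P3 = 0xD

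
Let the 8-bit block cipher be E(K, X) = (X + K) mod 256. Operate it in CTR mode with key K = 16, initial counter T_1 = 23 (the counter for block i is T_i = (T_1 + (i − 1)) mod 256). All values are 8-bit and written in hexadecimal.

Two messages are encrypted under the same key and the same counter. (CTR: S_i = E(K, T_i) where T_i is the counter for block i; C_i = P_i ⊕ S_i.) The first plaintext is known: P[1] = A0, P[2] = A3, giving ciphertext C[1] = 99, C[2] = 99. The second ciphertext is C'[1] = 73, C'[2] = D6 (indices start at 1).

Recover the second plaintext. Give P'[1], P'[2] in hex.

P'[1] = 4A, P'[2] = EC

In CTR with a reused counter, both messages share the same keystream S_i, so C_i ⊕ C'_i = P_i ⊕ P'_i and thus P'_i = P_i ⊕ C_i ⊕ C'_i.
P'[1]: A0 ⊕ 99 ⊕ 73 = 4A.
P'[2]: A3 ⊕ 99 ⊕ D6 = EC.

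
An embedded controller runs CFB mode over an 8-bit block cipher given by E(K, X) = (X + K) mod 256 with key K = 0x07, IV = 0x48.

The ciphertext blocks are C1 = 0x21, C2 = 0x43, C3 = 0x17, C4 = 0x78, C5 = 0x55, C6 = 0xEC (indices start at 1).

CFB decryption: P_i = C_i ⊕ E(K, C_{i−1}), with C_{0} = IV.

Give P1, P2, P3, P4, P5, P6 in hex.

P1: E(K, 0x48) = 0x4F; 0x21 ⊕ 0x4F = 0x6E.
P2: E(K, 0x21) = 0x28; 0x43 ⊕ 0x28 = 0x6B.
P3: E(K, 0x43) = 0x4A; 0x17 ⊕ 0x4A = 0x5D.
P4: E(K, 0x17) = 0x1E; 0x78 ⊕ 0x1E = 0x66.
P5: E(K, 0x78) = 0x7F; 0x55 ⊕ 0x7F = 0x2A.
P6: E(K, 0x55) = 0x5C; 0xEC ⊕ 0x5C = 0xB0.

P1 = 0x6E, P2 = 0x6B, P3 = 0x5D, P4 = 0x66, P5 = 0x2A, P6 = 0xB0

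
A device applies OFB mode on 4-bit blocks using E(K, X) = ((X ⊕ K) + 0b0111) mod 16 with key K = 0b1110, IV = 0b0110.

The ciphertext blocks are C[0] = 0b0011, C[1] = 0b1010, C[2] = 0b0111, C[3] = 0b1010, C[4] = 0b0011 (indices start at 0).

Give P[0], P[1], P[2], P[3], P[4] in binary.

OFB decryption: S_i = E(K, S_{i−1}) with S_{−1} = IV; P_i = C_i ⊕ S_i.
P[0]: S = E(K, 0b0110) = 0b1111; 0b0011 ⊕ 0b1111 = 0b1100.
P[1]: S = E(K, 0b1111) = 0b1000; 0b1010 ⊕ 0b1000 = 0b0010.
P[2]: S = E(K, 0b1000) = 0b1101; 0b0111 ⊕ 0b1101 = 0b1010.
P[3]: S = E(K, 0b1101) = 0b1010; 0b1010 ⊕ 0b1010 = 0b0000.
P[4]: S = E(K, 0b1010) = 0b1011; 0b0011 ⊕ 0b1011 = 0b1000.

P[0] = 0b1100, P[1] = 0b0010, P[2] = 0b1010, P[3] = 0b0000, P[4] = 0b1000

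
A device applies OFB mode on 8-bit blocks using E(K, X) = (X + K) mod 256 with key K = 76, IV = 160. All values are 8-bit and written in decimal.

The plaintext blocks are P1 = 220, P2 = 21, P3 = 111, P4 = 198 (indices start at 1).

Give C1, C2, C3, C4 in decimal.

C1 = 48, C2 = 45, C3 = 235, C4 = 22

OFB encryption: S_i = E(K, S_{i−1}) with S_{0} = IV; C_i = P_i ⊕ S_i.
C1: S = E(K, 160) = 236; 220 ⊕ 236 = 48.
C2: S = E(K, 236) = 56; 21 ⊕ 56 = 45.
C3: S = E(K, 56) = 132; 111 ⊕ 132 = 235.
C4: S = E(K, 132) = 208; 198 ⊕ 208 = 22.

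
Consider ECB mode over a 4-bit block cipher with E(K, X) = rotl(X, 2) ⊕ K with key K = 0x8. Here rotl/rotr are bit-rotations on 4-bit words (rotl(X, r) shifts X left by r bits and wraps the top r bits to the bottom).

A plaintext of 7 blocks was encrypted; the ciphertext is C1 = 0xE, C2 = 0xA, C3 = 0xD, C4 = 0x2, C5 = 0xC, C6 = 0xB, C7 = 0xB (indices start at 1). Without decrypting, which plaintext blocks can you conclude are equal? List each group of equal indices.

P6 = P7

ECB encrypts each block independently with the same key, so equal ciphertext blocks imply equal plaintext blocks.
C6 = C7 = 0xB, so P6 = P7.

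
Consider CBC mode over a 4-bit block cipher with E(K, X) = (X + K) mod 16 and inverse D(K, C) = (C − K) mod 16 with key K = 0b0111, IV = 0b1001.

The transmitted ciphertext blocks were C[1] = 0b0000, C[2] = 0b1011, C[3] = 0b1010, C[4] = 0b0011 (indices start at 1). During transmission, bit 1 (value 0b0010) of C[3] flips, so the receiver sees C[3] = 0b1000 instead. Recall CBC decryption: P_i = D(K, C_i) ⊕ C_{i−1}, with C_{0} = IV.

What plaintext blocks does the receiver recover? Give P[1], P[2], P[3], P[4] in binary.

Only C[3] changed, to 0b1000. In CBC, a change in C_i garbles P_i and flips the same bit in P_{i+1}. Decrypting the received ciphertext:
P[1]: D(K, 0b0000) = 0b1001; 0b1001 ⊕ 0b1001 = 0b0000.
P[2]: D(K, 0b1011) = 0b0100; 0b0100 ⊕ 0b0000 = 0b0100.
P[3]: D(K, 0b1000) = 0b0001; 0b0001 ⊕ 0b1011 = 0b1010.
P[4]: D(K, 0b0011) = 0b1100; 0b1100 ⊕ 0b1000 = 0b0100.
Blocks that differ from the original plaintext: P[3], P[4].

P[1] = 0b0000, P[2] = 0b0100, P[3] = 0b1010, P[4] = 0b0100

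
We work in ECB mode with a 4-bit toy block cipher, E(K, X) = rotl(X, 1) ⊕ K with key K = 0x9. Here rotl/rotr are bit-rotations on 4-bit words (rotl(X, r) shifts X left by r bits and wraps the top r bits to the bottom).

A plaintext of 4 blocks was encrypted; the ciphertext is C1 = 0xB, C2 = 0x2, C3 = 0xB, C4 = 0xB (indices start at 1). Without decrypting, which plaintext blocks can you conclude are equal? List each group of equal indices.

ECB encrypts each block independently with the same key, so equal ciphertext blocks imply equal plaintext blocks.
C1 = C3 = C4 = 0xB, so P1 = P3 = P4.

P1 = P3 = P4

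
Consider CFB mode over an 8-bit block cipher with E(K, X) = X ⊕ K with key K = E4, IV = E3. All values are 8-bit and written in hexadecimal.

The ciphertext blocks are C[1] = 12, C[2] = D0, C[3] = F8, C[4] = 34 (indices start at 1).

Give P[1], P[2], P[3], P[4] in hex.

P[1] = 15, P[2] = 26, P[3] = CC, P[4] = 28

CFB decryption: P_i = C_i ⊕ E(K, C_{i−1}), with C_{0} = IV.
P[1]: E(K, E3) = 07; 12 ⊕ 07 = 15.
P[2]: E(K, 12) = F6; D0 ⊕ F6 = 26.
P[3]: E(K, D0) = 34; F8 ⊕ 34 = CC.
P[4]: E(K, F8) = 1C; 34 ⊕ 1C = 28.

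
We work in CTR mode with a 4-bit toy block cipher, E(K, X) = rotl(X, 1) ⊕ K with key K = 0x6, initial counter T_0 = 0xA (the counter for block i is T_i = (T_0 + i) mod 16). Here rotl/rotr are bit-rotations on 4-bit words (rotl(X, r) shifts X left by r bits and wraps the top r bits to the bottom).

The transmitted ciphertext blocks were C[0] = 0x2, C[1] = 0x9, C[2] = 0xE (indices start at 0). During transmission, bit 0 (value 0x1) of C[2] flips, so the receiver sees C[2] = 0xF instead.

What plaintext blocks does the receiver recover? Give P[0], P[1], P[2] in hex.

CTR decryption: S_i = E(K, T_i) where T_i is the counter for block i; P_i = C_i ⊕ S_i.
Only C[2] changed, to 0xF. In CTR, a change in C_i flips the same bit in P_i only; the keystream is unaffected. Decrypting the received ciphertext:
P[0]: T = 0xA, S = E(K, T) = 0x3; 0x2 ⊕ 0x3 = 0x1.
P[1]: T = 0xB, S = E(K, T) = 0x1; 0x9 ⊕ 0x1 = 0x8.
P[2]: T = 0xC, S = E(K, T) = 0xF; 0xF ⊕ 0xF = 0x0.
Blocks that differ from the original plaintext: P[2].

P[0] = 0x1, P[1] = 0x8, P[2] = 0x0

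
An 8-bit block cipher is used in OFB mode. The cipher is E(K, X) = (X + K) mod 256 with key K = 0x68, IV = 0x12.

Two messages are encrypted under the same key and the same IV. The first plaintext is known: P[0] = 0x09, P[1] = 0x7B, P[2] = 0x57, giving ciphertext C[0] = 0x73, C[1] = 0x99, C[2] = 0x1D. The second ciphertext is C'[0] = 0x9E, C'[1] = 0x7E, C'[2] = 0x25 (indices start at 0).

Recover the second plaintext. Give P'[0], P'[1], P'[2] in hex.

P'[0] = 0xE4, P'[1] = 0x9C, P'[2] = 0x6F

In OFB with a reused IV, both messages share the same keystream S_i, so C_i ⊕ C'_i = P_i ⊕ P'_i and thus P'_i = P_i ⊕ C_i ⊕ C'_i.
P'[0]: 0x09 ⊕ 0x73 ⊕ 0x9E = 0xE4.
P'[1]: 0x7B ⊕ 0x99 ⊕ 0x7E = 0x9C.
P'[2]: 0x57 ⊕ 0x1D ⊕ 0x25 = 0x6F.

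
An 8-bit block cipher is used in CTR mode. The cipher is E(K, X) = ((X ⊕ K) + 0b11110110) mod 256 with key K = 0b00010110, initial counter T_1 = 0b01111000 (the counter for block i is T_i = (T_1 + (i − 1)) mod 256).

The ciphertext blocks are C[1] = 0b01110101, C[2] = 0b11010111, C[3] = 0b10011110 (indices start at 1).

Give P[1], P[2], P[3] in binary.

CTR decryption: S_i = E(K, T_i) where T_i is the counter for block i; P_i = C_i ⊕ S_i.
P[1]: T = 0b01111000, S = E(K, T) = 0b01100100; 0b01110101 ⊕ 0b01100100 = 0b00010001.
P[2]: T = 0b01111001, S = E(K, T) = 0b01100101; 0b11010111 ⊕ 0b01100101 = 0b10110010.
P[3]: T = 0b01111010, S = E(K, T) = 0b01100010; 0b10011110 ⊕ 0b01100010 = 0b11111100.

P[1] = 0b00010001, P[2] = 0b10110010, P[3] = 0b11111100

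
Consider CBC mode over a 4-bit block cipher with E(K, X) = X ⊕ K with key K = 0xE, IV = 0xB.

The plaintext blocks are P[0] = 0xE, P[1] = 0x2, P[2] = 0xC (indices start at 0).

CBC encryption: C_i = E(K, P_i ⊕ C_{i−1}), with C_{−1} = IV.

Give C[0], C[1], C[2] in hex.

C[0] = 0xB, C[1] = 0x7, C[2] = 0x5

C[0]: P[0] ⊕ 0xB = 0x5; E(K, 0x5) = 0xB.
C[1]: P[1] ⊕ 0xB = 0x9; E(K, 0x9) = 0x7.
C[2]: P[2] ⊕ 0x7 = 0xB; E(K, 0xB) = 0x5.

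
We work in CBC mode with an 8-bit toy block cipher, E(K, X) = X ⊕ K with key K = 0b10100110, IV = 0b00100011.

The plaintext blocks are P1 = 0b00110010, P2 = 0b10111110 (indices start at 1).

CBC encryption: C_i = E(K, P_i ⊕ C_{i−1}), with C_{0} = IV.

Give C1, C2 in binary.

C1 = 0b10110111, C2 = 0b10101111

C1: P1 ⊕ 0b00100011 = 0b00010001; E(K, 0b00010001) = 0b10110111.
C2: P2 ⊕ 0b10110111 = 0b00001001; E(K, 0b00001001) = 0b10101111.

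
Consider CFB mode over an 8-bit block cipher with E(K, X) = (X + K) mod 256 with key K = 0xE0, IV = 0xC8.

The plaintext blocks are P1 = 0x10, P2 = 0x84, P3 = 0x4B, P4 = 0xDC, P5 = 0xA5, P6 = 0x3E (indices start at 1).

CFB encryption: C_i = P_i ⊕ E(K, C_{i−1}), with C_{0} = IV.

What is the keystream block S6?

C1: E(K, 0xC8) = 0xA8; 0x10 ⊕ 0xA8 = 0xB8.
C2: E(K, 0xB8) = 0x98; 0x84 ⊕ 0x98 = 0x1C.
C3: E(K, 0x1C) = 0xFC; 0x4B ⊕ 0xFC = 0xB7.
C4: E(K, 0xB7) = 0x97; 0xDC ⊕ 0x97 = 0x4B.
C5: E(K, 0x4B) = 0x2B; 0xA5 ⊕ 0x2B = 0x8E.
C6: E(K, 0x8E) = 0x6E; 0x3E ⊕ 0x6E = 0x50.
So S6 = 0x6E.

0x6E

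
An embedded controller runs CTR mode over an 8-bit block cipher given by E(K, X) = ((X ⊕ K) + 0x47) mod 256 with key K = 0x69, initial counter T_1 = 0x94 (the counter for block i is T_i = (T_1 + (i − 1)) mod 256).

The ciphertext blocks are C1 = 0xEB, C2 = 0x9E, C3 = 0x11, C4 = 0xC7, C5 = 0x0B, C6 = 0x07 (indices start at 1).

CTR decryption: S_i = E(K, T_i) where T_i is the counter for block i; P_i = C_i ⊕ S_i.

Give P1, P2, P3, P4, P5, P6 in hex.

P1 = 0xAF, P2 = 0xDD, P3 = 0x57, P4 = 0x82, P5 = 0x33, P6 = 0x30

P1: T = 0x94, S = E(K, T) = 0x44; 0xEB ⊕ 0x44 = 0xAF.
P2: T = 0x95, S = E(K, T) = 0x43; 0x9E ⊕ 0x43 = 0xDD.
P3: T = 0x96, S = E(K, T) = 0x46; 0x11 ⊕ 0x46 = 0x57.
P4: T = 0x97, S = E(K, T) = 0x45; 0xC7 ⊕ 0x45 = 0x82.
P5: T = 0x98, S = E(K, T) = 0x38; 0x0B ⊕ 0x38 = 0x33.
P6: T = 0x99, S = E(K, T) = 0x37; 0x07 ⊕ 0x37 = 0x30.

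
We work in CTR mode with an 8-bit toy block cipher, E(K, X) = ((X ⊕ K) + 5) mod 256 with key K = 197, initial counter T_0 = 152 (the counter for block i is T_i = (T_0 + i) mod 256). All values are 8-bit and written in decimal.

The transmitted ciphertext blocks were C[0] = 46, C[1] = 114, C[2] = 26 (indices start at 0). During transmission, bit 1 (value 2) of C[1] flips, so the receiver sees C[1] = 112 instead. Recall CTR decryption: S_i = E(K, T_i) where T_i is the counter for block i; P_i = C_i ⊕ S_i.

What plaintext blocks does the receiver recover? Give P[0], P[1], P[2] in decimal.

Only C[1] changed, to 112. In CTR, a change in C_i flips the same bit in P_i only; the keystream is unaffected. Decrypting the received ciphertext:
P[0]: T = 152, S = E(K, T) = 98; 46 ⊕ 98 = 76.
P[1]: T = 153, S = E(K, T) = 97; 112 ⊕ 97 = 17.
P[2]: T = 154, S = E(K, T) = 100; 26 ⊕ 100 = 126.
Blocks that differ from the original plaintext: P[1].

P[0] = 76, P[1] = 17, P[2] = 126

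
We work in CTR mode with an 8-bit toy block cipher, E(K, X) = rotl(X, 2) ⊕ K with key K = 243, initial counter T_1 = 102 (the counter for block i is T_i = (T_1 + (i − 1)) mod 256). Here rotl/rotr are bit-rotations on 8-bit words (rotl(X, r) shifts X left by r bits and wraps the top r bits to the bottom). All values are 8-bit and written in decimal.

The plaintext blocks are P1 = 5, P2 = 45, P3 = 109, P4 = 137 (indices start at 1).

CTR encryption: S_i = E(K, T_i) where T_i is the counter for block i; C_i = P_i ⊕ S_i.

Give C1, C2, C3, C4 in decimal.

C1: T = 102, S = E(K, T) = 106; 5 ⊕ 106 = 111.
C2: T = 103, S = E(K, T) = 110; 45 ⊕ 110 = 67.
C3: T = 104, S = E(K, T) = 82; 109 ⊕ 82 = 63.
C4: T = 105, S = E(K, T) = 86; 137 ⊕ 86 = 223.

C1 = 111, C2 = 67, C3 = 63, C4 = 223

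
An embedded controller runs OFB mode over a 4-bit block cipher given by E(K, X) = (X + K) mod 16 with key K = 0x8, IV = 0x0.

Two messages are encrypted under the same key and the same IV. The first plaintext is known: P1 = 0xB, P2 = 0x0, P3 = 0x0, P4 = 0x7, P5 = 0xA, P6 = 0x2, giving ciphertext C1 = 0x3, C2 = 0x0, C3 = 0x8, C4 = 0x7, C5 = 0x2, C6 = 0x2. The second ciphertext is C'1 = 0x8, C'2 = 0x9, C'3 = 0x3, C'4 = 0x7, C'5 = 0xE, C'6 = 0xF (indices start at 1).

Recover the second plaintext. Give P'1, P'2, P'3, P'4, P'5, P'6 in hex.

P'1 = 0x0, P'2 = 0x9, P'3 = 0xB, P'4 = 0x7, P'5 = 0x6, P'6 = 0xF

In OFB with a reused IV, both messages share the same keystream S_i, so C_i ⊕ C'_i = P_i ⊕ P'_i and thus P'_i = P_i ⊕ C_i ⊕ C'_i.
P'1: 0xB ⊕ 0x3 ⊕ 0x8 = 0x0.
P'2: 0x0 ⊕ 0x0 ⊕ 0x9 = 0x9.
P'3: 0x0 ⊕ 0x8 ⊕ 0x3 = 0xB.
P'4: 0x7 ⊕ 0x7 ⊕ 0x7 = 0x7.
P'5: 0xA ⊕ 0x2 ⊕ 0xE = 0x6.
P'6: 0x2 ⊕ 0x2 ⊕ 0xF = 0xF.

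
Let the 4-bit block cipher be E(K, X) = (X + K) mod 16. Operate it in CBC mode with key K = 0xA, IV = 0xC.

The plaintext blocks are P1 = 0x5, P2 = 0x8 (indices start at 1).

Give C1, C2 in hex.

C1 = 0x3, C2 = 0x5

CBC encryption: C_i = E(K, P_i ⊕ C_{i−1}), with C_{0} = IV.
C1: P1 ⊕ 0xC = 0x9; E(K, 0x9) = 0x3.
C2: P2 ⊕ 0x3 = 0xB; E(K, 0xB) = 0x5.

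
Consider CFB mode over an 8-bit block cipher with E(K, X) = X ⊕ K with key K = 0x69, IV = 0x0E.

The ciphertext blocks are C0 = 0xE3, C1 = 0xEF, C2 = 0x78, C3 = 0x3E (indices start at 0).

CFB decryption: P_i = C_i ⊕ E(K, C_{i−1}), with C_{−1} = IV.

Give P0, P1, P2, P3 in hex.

P0: E(K, 0x0E) = 0x67; 0xE3 ⊕ 0x67 = 0x84.
P1: E(K, 0xE3) = 0x8A; 0xEF ⊕ 0x8A = 0x65.
P2: E(K, 0xEF) = 0x86; 0x78 ⊕ 0x86 = 0xFE.
P3: E(K, 0x78) = 0x11; 0x3E ⊕ 0x11 = 0x2F.

P0 = 0x84, P1 = 0x65, P2 = 0xFE, P3 = 0x2F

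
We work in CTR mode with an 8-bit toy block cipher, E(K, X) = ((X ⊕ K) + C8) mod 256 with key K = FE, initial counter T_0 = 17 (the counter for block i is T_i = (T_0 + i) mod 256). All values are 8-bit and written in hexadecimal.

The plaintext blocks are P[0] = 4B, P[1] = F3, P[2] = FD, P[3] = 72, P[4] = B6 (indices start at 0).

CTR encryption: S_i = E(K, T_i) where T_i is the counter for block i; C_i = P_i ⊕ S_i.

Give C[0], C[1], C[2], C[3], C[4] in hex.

C[0]: T = 17, S = E(K, T) = B1; 4B ⊕ B1 = FA.
C[1]: T = 18, S = E(K, T) = AE; F3 ⊕ AE = 5D.
C[2]: T = 19, S = E(K, T) = AF; FD ⊕ AF = 52.
C[3]: T = 1A, S = E(K, T) = AC; 72 ⊕ AC = DE.
C[4]: T = 1B, S = E(K, T) = AD; B6 ⊕ AD = 1B.

C[0] = FA, C[1] = 5D, C[2] = 52, C[3] = DE, C[4] = 1B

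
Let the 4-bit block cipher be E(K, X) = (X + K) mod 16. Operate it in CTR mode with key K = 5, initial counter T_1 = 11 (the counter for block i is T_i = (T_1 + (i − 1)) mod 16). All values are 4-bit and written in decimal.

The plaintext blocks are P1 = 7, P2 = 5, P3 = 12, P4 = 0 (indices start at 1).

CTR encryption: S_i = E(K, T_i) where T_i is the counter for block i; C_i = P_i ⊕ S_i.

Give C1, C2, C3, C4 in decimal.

C1: T = 11, S = E(K, T) = 0; 7 ⊕ 0 = 7.
C2: T = 12, S = E(K, T) = 1; 5 ⊕ 1 = 4.
C3: T = 13, S = E(K, T) = 2; 12 ⊕ 2 = 14.
C4: T = 14, S = E(K, T) = 3; 0 ⊕ 3 = 3.

C1 = 7, C2 = 4, C3 = 14, C4 = 3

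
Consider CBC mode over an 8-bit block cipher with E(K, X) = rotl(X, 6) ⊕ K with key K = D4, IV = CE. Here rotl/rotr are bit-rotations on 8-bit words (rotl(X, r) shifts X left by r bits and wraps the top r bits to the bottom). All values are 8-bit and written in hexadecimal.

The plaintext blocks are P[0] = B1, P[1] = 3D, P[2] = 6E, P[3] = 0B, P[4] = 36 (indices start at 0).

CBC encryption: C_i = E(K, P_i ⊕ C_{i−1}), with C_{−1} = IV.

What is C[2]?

C[0]: P[0] ⊕ CE = 7F; E(K, 7F) = 0B.
C[1]: P[1] ⊕ 0B = 36; E(K, 36) = 59.
C[2]: P[2] ⊕ 59 = 37; E(K, 37) = 19.

C[2] = 19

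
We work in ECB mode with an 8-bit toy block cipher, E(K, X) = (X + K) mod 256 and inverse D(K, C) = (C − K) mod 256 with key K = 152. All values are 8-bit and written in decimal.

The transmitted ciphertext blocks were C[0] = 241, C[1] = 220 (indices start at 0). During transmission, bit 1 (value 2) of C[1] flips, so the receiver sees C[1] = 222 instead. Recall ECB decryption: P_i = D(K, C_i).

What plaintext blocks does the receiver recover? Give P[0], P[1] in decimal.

Only C[1] changed, to 222. In ECB, a change in C_i affects only P_i. Decrypting the received ciphertext:
P[0]: D(K, 241) = 89.
P[1]: D(K, 222) = 70.
Blocks that differ from the original plaintext: P[1].

P[0] = 89, P[1] = 70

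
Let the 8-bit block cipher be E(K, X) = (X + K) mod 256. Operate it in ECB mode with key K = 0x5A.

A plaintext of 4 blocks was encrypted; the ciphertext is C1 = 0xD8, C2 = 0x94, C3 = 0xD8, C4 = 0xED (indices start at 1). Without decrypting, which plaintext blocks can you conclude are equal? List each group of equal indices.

P1 = P3

ECB encrypts each block independently with the same key, so equal ciphertext blocks imply equal plaintext blocks.
C1 = C3 = 0xD8, so P1 = P3.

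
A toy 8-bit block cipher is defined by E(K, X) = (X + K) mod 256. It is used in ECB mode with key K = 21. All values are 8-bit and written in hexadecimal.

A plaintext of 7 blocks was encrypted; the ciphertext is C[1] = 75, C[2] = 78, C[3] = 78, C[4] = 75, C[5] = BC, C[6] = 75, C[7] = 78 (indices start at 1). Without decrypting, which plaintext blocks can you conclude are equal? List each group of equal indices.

ECB encrypts each block independently with the same key, so equal ciphertext blocks imply equal plaintext blocks.
C[1] = C[4] = C[6] = 75, so P[1] = P[4] = P[6].
C[2] = C[3] = C[7] = 78, so P[2] = P[3] = P[7].

P[1] = P[4] = P[6]; P[2] = P[3] = P[7]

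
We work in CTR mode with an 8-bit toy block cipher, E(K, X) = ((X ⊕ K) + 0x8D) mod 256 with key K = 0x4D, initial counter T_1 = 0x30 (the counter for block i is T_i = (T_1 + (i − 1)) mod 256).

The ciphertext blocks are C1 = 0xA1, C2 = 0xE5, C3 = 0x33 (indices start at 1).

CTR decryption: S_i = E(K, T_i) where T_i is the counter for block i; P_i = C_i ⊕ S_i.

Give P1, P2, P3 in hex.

P1 = 0xAB, P2 = 0xEC, P3 = 0x3F

P1: T = 0x30, S = E(K, T) = 0x0A; 0xA1 ⊕ 0x0A = 0xAB.
P2: T = 0x31, S = E(K, T) = 0x09; 0xE5 ⊕ 0x09 = 0xEC.
P3: T = 0x32, S = E(K, T) = 0x0C; 0x33 ⊕ 0x0C = 0x3F.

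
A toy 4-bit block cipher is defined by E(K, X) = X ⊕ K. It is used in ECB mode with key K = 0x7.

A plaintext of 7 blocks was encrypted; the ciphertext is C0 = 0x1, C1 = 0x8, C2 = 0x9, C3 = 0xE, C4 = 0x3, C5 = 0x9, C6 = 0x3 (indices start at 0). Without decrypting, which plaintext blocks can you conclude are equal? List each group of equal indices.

P2 = P5; P4 = P6

ECB encrypts each block independently with the same key, so equal ciphertext blocks imply equal plaintext blocks.
C2 = C5 = 0x9, so P2 = P5.
C4 = C6 = 0x3, so P4 = P6.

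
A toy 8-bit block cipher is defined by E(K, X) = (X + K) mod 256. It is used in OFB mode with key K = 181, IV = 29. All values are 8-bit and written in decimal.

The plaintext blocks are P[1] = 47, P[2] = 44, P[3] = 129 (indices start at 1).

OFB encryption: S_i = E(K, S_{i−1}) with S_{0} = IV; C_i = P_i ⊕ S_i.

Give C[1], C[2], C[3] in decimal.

C[1]: S = E(K, 29) = 210; 47 ⊕ 210 = 253.
C[2]: S = E(K, 210) = 135; 44 ⊕ 135 = 171.
C[3]: S = E(K, 135) = 60; 129 ⊕ 60 = 189.

C[1] = 253, C[2] = 171, C[3] = 189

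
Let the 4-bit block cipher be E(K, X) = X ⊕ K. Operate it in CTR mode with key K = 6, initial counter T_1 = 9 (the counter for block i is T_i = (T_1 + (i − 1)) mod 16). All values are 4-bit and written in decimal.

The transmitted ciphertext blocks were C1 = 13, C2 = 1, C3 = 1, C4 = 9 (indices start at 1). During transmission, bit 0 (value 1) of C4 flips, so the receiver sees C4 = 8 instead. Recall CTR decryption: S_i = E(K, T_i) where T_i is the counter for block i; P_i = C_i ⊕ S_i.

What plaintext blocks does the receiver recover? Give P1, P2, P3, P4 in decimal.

P1 = 2, P2 = 13, P3 = 12, P4 = 2

Only C4 changed, to 8. In CTR, a change in C_i flips the same bit in P_i only; the keystream is unaffected. Decrypting the received ciphertext:
P1: T = 9, S = E(K, T) = 15; 13 ⊕ 15 = 2.
P2: T = 10, S = E(K, T) = 12; 1 ⊕ 12 = 13.
P3: T = 11, S = E(K, T) = 13; 1 ⊕ 13 = 12.
P4: T = 12, S = E(K, T) = 10; 8 ⊕ 10 = 2.
Blocks that differ from the original plaintext: P4.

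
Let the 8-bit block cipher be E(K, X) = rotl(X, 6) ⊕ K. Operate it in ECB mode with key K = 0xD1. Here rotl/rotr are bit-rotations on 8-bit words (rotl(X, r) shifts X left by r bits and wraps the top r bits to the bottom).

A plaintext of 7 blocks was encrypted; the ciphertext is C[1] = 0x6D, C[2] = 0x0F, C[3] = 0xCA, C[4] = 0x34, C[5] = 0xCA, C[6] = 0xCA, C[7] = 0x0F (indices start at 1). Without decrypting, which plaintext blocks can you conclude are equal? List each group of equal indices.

ECB encrypts each block independently with the same key, so equal ciphertext blocks imply equal plaintext blocks.
C[2] = C[7] = 0x0F, so P[2] = P[7].
C[3] = C[5] = C[6] = 0xCA, so P[3] = P[5] = P[6].

P[2] = P[7]; P[3] = P[5] = P[6]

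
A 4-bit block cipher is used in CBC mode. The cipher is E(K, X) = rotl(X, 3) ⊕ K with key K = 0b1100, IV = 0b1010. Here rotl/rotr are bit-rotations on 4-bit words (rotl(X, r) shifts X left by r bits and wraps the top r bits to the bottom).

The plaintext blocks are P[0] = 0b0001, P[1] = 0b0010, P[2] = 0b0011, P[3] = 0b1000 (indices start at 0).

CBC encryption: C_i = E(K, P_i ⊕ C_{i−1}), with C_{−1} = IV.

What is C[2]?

C[0]: P[0] ⊕ 0b1010 = 0b1011; E(K, 0b1011) = 0b0001.
C[1]: P[1] ⊕ 0b0001 = 0b0011; E(K, 0b0011) = 0b0101.
C[2]: P[2] ⊕ 0b0101 = 0b0110; E(K, 0b0110) = 0b1111.

C[2] = 0b1111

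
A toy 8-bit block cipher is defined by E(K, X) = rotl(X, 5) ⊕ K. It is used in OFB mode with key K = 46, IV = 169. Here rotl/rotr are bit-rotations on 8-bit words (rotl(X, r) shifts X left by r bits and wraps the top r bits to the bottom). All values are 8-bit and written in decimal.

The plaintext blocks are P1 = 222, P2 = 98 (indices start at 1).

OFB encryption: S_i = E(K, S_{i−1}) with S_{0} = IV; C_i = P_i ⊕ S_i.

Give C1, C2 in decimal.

C1: S = E(K, 169) = 27; 222 ⊕ 27 = 197.
C2: S = E(K, 27) = 77; 98 ⊕ 77 = 47.

C1 = 197, C2 = 47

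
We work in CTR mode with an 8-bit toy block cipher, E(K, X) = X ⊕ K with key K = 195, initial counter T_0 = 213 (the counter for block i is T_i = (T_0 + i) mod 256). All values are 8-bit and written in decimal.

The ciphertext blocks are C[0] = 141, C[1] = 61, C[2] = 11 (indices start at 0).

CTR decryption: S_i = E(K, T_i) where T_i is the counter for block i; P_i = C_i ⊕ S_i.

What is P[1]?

P[1] = 40

P[1]: T = 214, S = E(K, T) = 21; 61 ⊕ 21 = 40.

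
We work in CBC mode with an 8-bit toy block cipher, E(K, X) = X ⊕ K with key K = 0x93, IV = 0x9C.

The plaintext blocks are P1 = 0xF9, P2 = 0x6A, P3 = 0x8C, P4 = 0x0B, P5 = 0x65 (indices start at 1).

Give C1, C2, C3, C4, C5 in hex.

C1 = 0xF6, C2 = 0x0F, C3 = 0x10, C4 = 0x88, C5 = 0x7E

CBC encryption: C_i = E(K, P_i ⊕ C_{i−1}), with C_{0} = IV.
C1: P1 ⊕ 0x9C = 0x65; E(K, 0x65) = 0xF6.
C2: P2 ⊕ 0xF6 = 0x9C; E(K, 0x9C) = 0x0F.
C3: P3 ⊕ 0x0F = 0x83; E(K, 0x83) = 0x10.
C4: P4 ⊕ 0x10 = 0x1B; E(K, 0x1B) = 0x88.
C5: P5 ⊕ 0x88 = 0xED; E(K, 0xED) = 0x7E.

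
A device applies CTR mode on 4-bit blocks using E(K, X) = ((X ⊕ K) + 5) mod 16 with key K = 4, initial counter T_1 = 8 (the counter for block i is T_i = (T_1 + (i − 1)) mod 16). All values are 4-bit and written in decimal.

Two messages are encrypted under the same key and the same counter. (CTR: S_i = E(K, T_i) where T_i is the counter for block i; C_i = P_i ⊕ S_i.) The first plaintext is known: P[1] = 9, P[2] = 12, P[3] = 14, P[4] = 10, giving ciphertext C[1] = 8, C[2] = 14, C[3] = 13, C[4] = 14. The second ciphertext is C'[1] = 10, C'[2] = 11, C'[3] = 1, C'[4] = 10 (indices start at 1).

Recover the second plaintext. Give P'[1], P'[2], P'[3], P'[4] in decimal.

P'[1] = 11, P'[2] = 9, P'[3] = 2, P'[4] = 14

In CTR with a reused counter, both messages share the same keystream S_i, so C_i ⊕ C'_i = P_i ⊕ P'_i and thus P'_i = P_i ⊕ C_i ⊕ C'_i.
P'[1]: 9 ⊕ 8 ⊕ 10 = 11.
P'[2]: 12 ⊕ 14 ⊕ 11 = 9.
P'[3]: 14 ⊕ 13 ⊕ 1 = 2.
P'[4]: 10 ⊕ 14 ⊕ 10 = 14.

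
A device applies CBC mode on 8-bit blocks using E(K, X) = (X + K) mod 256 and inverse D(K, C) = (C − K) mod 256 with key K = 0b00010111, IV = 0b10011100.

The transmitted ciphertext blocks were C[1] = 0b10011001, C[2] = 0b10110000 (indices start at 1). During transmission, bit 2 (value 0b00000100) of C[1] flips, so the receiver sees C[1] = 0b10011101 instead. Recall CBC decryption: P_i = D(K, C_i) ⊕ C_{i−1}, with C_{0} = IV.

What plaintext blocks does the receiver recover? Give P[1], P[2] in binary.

Only C[1] changed, to 0b10011101. In CBC, a change in C_i garbles P_i and flips the same bit in P_{i+1}. Decrypting the received ciphertext:
P[1]: D(K, 0b10011101) = 0b10000110; 0b10000110 ⊕ 0b10011100 = 0b00011010.
P[2]: D(K, 0b10110000) = 0b10011001; 0b10011001 ⊕ 0b10011101 = 0b00000100.
Blocks that differ from the original plaintext: P[1], P[2].

P[1] = 0b00011010, P[2] = 0b00000100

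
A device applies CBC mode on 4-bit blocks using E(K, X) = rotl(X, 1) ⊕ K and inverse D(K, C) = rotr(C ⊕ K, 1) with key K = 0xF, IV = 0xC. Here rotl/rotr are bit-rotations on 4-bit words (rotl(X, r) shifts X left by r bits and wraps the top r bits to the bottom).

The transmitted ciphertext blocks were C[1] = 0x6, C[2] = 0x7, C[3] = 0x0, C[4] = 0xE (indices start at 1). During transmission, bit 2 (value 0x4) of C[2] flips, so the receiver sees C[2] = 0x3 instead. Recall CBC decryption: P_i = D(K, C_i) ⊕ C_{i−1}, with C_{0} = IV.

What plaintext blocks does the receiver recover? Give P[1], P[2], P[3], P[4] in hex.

Only C[2] changed, to 0x3. In CBC, a change in C_i garbles P_i and flips the same bit in P_{i+1}. Decrypting the received ciphertext:
P[1]: D(K, 0x6) = 0xC; 0xC ⊕ 0xC = 0x0.
P[2]: D(K, 0x3) = 0x6; 0x6 ⊕ 0x6 = 0x0.
P[3]: D(K, 0x0) = 0xF; 0xF ⊕ 0x3 = 0xC.
P[4]: D(K, 0xE) = 0x8; 0x8 ⊕ 0x0 = 0x8.
Blocks that differ from the original plaintext: P[2], P[3].

P[1] = 0x0, P[2] = 0x0, P[3] = 0xC, P[4] = 0x8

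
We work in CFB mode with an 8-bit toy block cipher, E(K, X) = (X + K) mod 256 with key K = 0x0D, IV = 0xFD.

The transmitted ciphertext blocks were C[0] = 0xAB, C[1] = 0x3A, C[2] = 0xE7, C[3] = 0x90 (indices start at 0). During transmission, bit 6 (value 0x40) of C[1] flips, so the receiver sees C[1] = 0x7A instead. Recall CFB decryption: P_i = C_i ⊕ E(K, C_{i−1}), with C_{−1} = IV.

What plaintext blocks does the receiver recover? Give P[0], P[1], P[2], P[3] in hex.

Only C[1] changed, to 0x7A. In CFB, a change in C_i flips the same bit in P_i and garbles P_{i+1}. Decrypting the received ciphertext:
P[0]: E(K, 0xFD) = 0x0A; 0xAB ⊕ 0x0A = 0xA1.
P[1]: E(K, 0xAB) = 0xB8; 0x7A ⊕ 0xB8 = 0xC2.
P[2]: E(K, 0x7A) = 0x87; 0xE7 ⊕ 0x87 = 0x60.
P[3]: E(K, 0xE7) = 0xF4; 0x90 ⊕ 0xF4 = 0x64.
Blocks that differ from the original plaintext: P[1], P[2].

P[0] = 0xA1, P[1] = 0xC2, P[2] = 0x60, P[3] = 0x64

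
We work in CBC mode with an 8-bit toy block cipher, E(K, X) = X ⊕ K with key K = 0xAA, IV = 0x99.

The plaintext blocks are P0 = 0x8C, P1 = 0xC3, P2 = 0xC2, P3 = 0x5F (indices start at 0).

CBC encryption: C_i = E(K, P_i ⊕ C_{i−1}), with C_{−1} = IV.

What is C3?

C0: P0 ⊕ 0x99 = 0x15; E(K, 0x15) = 0xBF.
C1: P1 ⊕ 0xBF = 0x7C; E(K, 0x7C) = 0xD6.
C2: P2 ⊕ 0xD6 = 0x14; E(K, 0x14) = 0xBE.
C3: P3 ⊕ 0xBE = 0xE1; E(K, 0xE1) = 0x4B.

C3 = 0x4B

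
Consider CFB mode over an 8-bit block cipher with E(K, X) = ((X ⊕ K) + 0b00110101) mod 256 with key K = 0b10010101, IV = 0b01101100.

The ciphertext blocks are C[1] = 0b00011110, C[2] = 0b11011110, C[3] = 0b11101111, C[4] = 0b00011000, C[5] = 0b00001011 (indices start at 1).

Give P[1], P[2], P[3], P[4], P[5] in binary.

P[1] = 0b00110000, P[2] = 0b00011110, P[3] = 0b01101111, P[4] = 0b10110111, P[5] = 0b11001001

CFB decryption: P_i = C_i ⊕ E(K, C_{i−1}), with C_{0} = IV.
P[1]: E(K, 0b01101100) = 0b00101110; 0b00011110 ⊕ 0b00101110 = 0b00110000.
P[2]: E(K, 0b00011110) = 0b11000000; 0b11011110 ⊕ 0b11000000 = 0b00011110.
P[3]: E(K, 0b11011110) = 0b10000000; 0b11101111 ⊕ 0b10000000 = 0b01101111.
P[4]: E(K, 0b11101111) = 0b10101111; 0b00011000 ⊕ 0b10101111 = 0b10110111.
P[5]: E(K, 0b00011000) = 0b11000010; 0b00001011 ⊕ 0b11000010 = 0b11001001.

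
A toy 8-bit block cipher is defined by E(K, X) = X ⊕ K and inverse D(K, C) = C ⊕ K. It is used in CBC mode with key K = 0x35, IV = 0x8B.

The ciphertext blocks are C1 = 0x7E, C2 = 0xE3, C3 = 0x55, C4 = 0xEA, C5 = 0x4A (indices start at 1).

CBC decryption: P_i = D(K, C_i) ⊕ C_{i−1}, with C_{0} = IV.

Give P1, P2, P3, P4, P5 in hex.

P1 = 0xC0, P2 = 0xA8, P3 = 0x83, P4 = 0x8A, P5 = 0x95

P1: D(K, 0x7E) = 0x4B; 0x4B ⊕ 0x8B = 0xC0.
P2: D(K, 0xE3) = 0xD6; 0xD6 ⊕ 0x7E = 0xA8.
P3: D(K, 0x55) = 0x60; 0x60 ⊕ 0xE3 = 0x83.
P4: D(K, 0xEA) = 0xDF; 0xDF ⊕ 0x55 = 0x8A.
P5: D(K, 0x4A) = 0x7F; 0x7F ⊕ 0xEA = 0x95.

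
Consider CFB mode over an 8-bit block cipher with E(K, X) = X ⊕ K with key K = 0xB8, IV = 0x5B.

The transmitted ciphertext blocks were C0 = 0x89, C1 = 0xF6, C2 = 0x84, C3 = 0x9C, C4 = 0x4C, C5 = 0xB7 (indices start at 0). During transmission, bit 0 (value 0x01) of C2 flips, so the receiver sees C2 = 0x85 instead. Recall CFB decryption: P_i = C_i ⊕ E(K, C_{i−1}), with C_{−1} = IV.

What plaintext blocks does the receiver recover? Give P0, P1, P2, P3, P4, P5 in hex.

P0 = 0x6A, P1 = 0xC7, P2 = 0xCB, P3 = 0xA1, P4 = 0x68, P5 = 0x43

Only C2 changed, to 0x85. In CFB, a change in C_i flips the same bit in P_i and garbles P_{i+1}. Decrypting the received ciphertext:
P0: E(K, 0x5B) = 0xE3; 0x89 ⊕ 0xE3 = 0x6A.
P1: E(K, 0x89) = 0x31; 0xF6 ⊕ 0x31 = 0xC7.
P2: E(K, 0xF6) = 0x4E; 0x85 ⊕ 0x4E = 0xCB.
P3: E(K, 0x85) = 0x3D; 0x9C ⊕ 0x3D = 0xA1.
P4: E(K, 0x9C) = 0x24; 0x4C ⊕ 0x24 = 0x68.
P5: E(K, 0x4C) = 0xF4; 0xB7 ⊕ 0xF4 = 0x43.
Blocks that differ from the original plaintext: P2, P3.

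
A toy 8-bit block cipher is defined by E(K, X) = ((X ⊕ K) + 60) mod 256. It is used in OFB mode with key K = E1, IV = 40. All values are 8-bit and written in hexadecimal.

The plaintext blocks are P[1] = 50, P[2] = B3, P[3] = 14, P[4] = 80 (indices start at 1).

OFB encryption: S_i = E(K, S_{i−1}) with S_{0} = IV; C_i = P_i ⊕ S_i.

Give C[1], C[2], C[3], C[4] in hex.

C[1] = 51, C[2] = F3, C[3] = 15, C[4] = C0

C[1]: S = E(K, 40) = 01; 50 ⊕ 01 = 51.
C[2]: S = E(K, 01) = 40; B3 ⊕ 40 = F3.
C[3]: S = E(K, 40) = 01; 14 ⊕ 01 = 15.
C[4]: S = E(K, 01) = 40; 80 ⊕ 40 = C0.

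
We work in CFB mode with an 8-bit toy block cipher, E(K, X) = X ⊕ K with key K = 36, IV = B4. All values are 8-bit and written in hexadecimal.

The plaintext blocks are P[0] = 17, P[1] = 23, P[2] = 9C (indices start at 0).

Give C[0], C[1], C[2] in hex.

CFB encryption: C_i = P_i ⊕ E(K, C_{i−1}), with C_{−1} = IV.
C[0]: E(K, B4) = 82; 17 ⊕ 82 = 95.
C[1]: E(K, 95) = A3; 23 ⊕ A3 = 80.
C[2]: E(K, 80) = B6; 9C ⊕ B6 = 2A.

C[0] = 95, C[1] = 80, C[2] = 2A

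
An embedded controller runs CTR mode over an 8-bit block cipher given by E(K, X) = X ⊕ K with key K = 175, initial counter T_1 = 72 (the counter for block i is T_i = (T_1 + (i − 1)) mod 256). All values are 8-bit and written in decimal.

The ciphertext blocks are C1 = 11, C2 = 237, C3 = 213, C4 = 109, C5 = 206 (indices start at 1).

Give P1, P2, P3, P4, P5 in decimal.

CTR decryption: S_i = E(K, T_i) where T_i is the counter for block i; P_i = C_i ⊕ S_i.
P1: T = 72, S = E(K, T) = 231; 11 ⊕ 231 = 236.
P2: T = 73, S = E(K, T) = 230; 237 ⊕ 230 = 11.
P3: T = 74, S = E(K, T) = 229; 213 ⊕ 229 = 48.
P4: T = 75, S = E(K, T) = 228; 109 ⊕ 228 = 137.
P5: T = 76, S = E(K, T) = 227; 206 ⊕ 227 = 45.

P1 = 236, P2 = 11, P3 = 48, P4 = 137, P5 = 45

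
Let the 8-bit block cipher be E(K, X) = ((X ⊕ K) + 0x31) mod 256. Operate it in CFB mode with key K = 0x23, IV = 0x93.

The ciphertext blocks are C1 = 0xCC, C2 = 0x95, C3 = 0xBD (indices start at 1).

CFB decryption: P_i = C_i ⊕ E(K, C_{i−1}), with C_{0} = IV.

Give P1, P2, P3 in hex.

P1: E(K, 0x93) = 0xE1; 0xCC ⊕ 0xE1 = 0x2D.
P2: E(K, 0xCC) = 0x20; 0x95 ⊕ 0x20 = 0xB5.
P3: E(K, 0x95) = 0xE7; 0xBD ⊕ 0xE7 = 0x5A.

P1 = 0x2D, P2 = 0xB5, P3 = 0x5A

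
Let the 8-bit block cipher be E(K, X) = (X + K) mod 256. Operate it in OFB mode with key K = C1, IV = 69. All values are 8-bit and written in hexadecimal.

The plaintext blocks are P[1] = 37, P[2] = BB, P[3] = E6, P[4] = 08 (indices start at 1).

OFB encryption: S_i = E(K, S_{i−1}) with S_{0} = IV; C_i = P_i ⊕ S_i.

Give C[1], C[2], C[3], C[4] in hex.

C[1]: S = E(K, 69) = 2A; 37 ⊕ 2A = 1D.
C[2]: S = E(K, 2A) = EB; BB ⊕ EB = 50.
C[3]: S = E(K, EB) = AC; E6 ⊕ AC = 4A.
C[4]: S = E(K, AC) = 6D; 08 ⊕ 6D = 65.

C[1] = 1D, C[2] = 50, C[3] = 4A, C[4] = 65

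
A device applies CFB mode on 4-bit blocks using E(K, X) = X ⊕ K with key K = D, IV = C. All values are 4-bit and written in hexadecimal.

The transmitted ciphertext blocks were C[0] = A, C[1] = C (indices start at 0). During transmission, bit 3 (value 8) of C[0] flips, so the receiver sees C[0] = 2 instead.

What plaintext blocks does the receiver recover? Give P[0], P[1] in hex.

P[0] = 3, P[1] = 3

CFB decryption: P_i = C_i ⊕ E(K, C_{i−1}), with C_{−1} = IV.
Only C[0] changed, to 2. In CFB, a change in C_i flips the same bit in P_i and garbles P_{i+1}. Decrypting the received ciphertext:
P[0]: E(K, C) = 1; 2 ⊕ 1 = 3.
P[1]: E(K, 2) = F; C ⊕ F = 3.
Blocks that differ from the original plaintext: P[0], P[1].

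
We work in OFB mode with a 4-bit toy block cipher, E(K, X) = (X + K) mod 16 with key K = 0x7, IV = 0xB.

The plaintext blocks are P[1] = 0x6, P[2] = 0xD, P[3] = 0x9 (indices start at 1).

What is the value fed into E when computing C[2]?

OFB encryption: S_i = E(K, S_{i−1}) with S_{0} = IV; C_i = P_i ⊕ S_i.
C[1]: S = E(K, 0xB) = 0x2; 0x6 ⊕ 0x2 = 0x4.
C[2]: S = E(K, 0x2) = 0x9; 0xD ⊕ 0x9 = 0x4.
So the input to E for block [2] is 0x2.

0x2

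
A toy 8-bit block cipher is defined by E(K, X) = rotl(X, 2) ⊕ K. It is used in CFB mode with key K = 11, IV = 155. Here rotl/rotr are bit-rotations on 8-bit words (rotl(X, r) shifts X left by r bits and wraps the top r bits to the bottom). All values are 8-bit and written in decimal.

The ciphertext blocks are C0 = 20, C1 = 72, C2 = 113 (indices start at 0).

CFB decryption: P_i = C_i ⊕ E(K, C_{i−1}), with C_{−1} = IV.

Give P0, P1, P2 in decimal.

P0 = 113, P1 = 19, P2 = 91

P0: E(K, 155) = 101; 20 ⊕ 101 = 113.
P1: E(K, 20) = 91; 72 ⊕ 91 = 19.
P2: E(K, 72) = 42; 113 ⊕ 42 = 91.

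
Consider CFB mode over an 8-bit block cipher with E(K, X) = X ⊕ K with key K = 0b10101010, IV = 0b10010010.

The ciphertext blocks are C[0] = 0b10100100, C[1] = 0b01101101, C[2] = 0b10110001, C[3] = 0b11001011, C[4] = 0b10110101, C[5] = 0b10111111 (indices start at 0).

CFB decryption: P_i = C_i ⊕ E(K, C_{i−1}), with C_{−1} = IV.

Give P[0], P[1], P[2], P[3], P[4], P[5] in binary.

P[0]: E(K, 0b10010010) = 0b00111000; 0b10100100 ⊕ 0b00111000 = 0b10011100.
P[1]: E(K, 0b10100100) = 0b00001110; 0b01101101 ⊕ 0b00001110 = 0b01100011.
P[2]: E(K, 0b01101101) = 0b11000111; 0b10110001 ⊕ 0b11000111 = 0b01110110.
P[3]: E(K, 0b10110001) = 0b00011011; 0b11001011 ⊕ 0b00011011 = 0b11010000.
P[4]: E(K, 0b11001011) = 0b01100001; 0b10110101 ⊕ 0b01100001 = 0b11010100.
P[5]: E(K, 0b10110101) = 0b00011111; 0b10111111 ⊕ 0b00011111 = 0b10100000.

P[0] = 0b10011100, P[1] = 0b01100011, P[2] = 0b01110110, P[3] = 0b11010000, P[4] = 0b11010100, P[5] = 0b10100000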